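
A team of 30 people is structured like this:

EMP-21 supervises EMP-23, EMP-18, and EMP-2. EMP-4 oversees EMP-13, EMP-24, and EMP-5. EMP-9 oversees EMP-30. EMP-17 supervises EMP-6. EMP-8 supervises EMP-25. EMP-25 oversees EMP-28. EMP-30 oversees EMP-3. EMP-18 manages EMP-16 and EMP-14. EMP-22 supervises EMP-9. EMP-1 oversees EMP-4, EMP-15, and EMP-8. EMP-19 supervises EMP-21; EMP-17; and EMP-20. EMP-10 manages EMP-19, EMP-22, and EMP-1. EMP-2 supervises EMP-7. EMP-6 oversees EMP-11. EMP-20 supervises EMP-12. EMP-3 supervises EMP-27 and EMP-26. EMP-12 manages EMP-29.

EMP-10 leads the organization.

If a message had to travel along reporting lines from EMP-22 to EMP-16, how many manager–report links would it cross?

EMP-22 is 1 level below EMP-10, and EMP-16 is 4 levels below EMP-10 (their lowest common manager). The shortest path runs up from EMP-22 to EMP-10 and back down to EMP-16: 1 + 4 = 5 links.

5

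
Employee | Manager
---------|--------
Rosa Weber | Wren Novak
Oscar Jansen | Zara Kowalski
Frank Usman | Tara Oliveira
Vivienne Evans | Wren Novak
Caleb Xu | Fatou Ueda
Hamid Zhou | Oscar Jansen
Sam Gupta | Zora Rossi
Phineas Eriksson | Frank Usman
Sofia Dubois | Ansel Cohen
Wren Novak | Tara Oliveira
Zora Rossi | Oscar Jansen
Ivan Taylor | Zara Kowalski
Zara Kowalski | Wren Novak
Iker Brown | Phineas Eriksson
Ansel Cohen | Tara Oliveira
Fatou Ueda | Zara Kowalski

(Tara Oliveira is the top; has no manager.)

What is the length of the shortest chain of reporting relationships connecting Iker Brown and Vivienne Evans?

Iker Brown is 3 levels below Tara Oliveira, and Vivienne Evans is 2 levels below Tara Oliveira (their lowest common manager). The shortest path runs up from Iker Brown to Tara Oliveira and back down to Vivienne Evans: 3 + 2 = 5 links.

5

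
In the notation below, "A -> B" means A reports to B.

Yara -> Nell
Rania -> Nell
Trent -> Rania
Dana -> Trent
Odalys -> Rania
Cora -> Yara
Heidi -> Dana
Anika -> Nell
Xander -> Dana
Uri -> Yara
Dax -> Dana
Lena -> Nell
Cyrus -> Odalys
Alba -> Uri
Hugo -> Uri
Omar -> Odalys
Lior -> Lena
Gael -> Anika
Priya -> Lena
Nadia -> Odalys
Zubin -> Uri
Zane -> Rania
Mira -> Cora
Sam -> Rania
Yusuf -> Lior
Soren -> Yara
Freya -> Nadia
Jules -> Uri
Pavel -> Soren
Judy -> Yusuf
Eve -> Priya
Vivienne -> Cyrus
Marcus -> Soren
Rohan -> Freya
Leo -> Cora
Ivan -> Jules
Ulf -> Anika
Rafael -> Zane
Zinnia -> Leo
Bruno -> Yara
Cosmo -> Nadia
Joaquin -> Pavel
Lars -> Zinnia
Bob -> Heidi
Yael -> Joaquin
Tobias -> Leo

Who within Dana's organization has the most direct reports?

Dana

Direct-report counts within Dana's organization: Dana has 3; Heidi has 1. The largest is 3, held by Dana.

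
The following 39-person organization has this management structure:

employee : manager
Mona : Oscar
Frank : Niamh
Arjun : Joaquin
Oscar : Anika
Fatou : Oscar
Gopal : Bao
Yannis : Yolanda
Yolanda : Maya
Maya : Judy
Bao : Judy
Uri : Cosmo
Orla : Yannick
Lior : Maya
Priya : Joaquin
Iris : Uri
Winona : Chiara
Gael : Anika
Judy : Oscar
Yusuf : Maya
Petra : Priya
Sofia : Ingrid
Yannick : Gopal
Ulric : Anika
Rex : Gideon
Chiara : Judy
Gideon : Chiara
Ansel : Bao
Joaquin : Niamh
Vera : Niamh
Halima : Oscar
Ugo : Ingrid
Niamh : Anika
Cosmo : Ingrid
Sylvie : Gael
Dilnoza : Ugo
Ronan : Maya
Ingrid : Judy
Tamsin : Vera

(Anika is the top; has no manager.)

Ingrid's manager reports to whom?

Oscar

Ingrid reports to Judy, and Judy reports to Oscar. So Ingrid's skip-level manager is Oscar.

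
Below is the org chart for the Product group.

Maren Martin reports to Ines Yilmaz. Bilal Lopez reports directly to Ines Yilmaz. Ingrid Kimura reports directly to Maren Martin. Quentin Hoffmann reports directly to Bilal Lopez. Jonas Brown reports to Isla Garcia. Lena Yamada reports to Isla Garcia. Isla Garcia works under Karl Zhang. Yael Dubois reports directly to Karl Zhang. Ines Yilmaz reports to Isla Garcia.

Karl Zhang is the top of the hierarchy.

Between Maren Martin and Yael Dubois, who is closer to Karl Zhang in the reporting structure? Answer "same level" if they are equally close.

Yael Dubois

Maren Martin is 3 levels below Karl Zhang; Yael Dubois is 1. Yael Dubois is higher.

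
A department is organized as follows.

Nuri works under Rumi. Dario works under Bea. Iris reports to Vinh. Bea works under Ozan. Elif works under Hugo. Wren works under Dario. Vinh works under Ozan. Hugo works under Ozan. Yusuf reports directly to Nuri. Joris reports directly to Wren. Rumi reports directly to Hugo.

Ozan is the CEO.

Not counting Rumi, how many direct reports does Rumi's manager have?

Rumi reports to Hugo. Hugo's other direct reports are Elif — 1 peer.

1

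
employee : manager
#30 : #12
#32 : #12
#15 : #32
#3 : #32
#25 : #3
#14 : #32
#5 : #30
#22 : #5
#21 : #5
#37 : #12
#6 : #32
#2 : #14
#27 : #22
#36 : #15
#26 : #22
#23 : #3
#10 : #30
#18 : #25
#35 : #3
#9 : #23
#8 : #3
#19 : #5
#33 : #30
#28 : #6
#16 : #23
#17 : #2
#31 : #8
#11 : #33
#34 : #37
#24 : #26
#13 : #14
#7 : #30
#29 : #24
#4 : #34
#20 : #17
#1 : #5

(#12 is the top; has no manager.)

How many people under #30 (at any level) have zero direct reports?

8

The people in #30's organization with no one reporting to them are #7, #11, #10, #1, #19, #21, #29, #27. That is 8.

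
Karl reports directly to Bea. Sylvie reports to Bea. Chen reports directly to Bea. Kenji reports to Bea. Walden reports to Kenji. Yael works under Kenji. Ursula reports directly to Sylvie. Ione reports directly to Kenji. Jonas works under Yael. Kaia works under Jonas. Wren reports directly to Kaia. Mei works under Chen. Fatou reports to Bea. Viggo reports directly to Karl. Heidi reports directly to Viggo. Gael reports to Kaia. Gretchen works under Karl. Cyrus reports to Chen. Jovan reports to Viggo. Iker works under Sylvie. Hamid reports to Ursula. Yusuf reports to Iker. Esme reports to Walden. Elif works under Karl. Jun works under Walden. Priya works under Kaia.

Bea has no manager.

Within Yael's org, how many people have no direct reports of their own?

The people in Yael's organization with no one reporting to them are Priya, Gael, Wren. That is 3.

3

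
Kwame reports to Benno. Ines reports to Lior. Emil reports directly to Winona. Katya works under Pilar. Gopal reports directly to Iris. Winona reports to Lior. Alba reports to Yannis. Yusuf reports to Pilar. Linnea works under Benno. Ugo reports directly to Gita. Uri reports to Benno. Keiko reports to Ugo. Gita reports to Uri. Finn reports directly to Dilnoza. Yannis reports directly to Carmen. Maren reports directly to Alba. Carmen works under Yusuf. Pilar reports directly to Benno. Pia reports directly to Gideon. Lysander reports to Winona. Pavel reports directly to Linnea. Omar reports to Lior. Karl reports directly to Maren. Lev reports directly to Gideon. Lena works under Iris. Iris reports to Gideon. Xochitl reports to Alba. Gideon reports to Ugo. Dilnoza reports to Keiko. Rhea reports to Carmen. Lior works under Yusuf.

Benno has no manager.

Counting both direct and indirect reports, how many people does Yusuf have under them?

Yusuf directly manages Carmen, Lior. Under Carmen: Rhea, Yannis, Alba, Xochitl, Maren, Karl (6). Under Lior: Omar, Ines, Winona, Lysander, Emil (5). So Yusuf's organization is 2 direct reports plus everyone under them: 7 + 6 = 13.

13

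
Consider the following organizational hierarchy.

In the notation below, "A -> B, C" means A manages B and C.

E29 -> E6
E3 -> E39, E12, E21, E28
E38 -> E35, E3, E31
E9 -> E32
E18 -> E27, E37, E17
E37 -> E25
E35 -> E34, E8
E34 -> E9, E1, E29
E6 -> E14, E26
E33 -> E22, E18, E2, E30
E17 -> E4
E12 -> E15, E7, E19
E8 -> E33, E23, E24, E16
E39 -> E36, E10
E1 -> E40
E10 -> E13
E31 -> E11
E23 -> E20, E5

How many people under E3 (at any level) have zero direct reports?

7

The people in E3's organization with no one reporting to them are E28, E21, E19, E7, E15, E13, E36. That is 7.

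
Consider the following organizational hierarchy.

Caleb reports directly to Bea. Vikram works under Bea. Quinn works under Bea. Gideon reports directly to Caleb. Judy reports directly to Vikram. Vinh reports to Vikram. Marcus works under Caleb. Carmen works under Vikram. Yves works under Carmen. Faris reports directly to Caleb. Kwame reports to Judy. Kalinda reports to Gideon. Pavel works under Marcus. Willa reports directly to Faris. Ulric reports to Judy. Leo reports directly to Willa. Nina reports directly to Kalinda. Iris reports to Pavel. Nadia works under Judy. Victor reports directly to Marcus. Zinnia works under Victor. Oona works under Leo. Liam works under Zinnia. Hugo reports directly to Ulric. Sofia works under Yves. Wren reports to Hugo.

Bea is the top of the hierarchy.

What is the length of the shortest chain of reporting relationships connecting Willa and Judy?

Willa is 3 levels below Bea, and Judy is 2 levels below Bea (their lowest common manager). The shortest path runs up from Willa to Bea and back down to Judy: 3 + 2 = 5 links.

5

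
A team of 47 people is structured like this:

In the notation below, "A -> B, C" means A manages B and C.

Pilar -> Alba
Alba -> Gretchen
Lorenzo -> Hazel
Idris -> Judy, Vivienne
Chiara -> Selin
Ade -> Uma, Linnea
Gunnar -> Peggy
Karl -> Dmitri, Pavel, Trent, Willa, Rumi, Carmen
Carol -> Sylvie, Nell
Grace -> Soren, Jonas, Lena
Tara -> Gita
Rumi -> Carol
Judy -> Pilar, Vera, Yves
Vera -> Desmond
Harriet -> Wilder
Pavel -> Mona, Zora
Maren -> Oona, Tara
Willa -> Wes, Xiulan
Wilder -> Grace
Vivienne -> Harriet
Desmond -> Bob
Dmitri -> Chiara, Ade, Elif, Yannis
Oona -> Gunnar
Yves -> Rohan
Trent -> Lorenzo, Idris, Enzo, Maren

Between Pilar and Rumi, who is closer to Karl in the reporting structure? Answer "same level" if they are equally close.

Pilar is 4 levels below Karl; Rumi is 1. Rumi is higher.

Rumi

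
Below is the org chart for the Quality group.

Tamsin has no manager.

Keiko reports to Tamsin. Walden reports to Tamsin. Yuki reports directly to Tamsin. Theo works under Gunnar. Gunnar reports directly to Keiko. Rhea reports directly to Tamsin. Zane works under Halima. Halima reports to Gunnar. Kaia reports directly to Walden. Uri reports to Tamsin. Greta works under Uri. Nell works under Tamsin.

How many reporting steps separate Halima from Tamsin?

Chain from Halima up to Tamsin: Halima → Gunnar → Keiko → Tamsin. That is 3 steps up, so Halima is 3 levels below Tamsin.

3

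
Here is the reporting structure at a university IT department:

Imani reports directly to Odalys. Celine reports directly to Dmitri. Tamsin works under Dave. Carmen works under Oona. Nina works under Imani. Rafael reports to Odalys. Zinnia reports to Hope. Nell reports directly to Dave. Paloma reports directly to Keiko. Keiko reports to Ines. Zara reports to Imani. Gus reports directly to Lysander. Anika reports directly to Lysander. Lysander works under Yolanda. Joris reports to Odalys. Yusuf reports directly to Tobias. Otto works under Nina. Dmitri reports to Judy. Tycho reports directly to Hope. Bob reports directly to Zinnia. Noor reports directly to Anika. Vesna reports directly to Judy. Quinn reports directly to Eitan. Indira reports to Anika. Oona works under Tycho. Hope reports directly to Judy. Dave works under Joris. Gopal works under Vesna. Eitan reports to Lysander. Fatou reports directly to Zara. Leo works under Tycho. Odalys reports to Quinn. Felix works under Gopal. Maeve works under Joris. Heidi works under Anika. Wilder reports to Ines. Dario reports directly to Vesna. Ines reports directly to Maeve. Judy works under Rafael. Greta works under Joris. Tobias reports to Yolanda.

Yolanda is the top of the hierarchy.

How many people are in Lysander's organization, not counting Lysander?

38

Lysander directly manages Eitan, Gus, Anika. Under Eitan: Quinn, Odalys, Rafael, Judy, Vesna, Gopal, Felix, Dario, Dmitri, Celine, Hope, Zinnia, Bob, Tycho, Leo, Oona, Carmen, Imani, Nina, Otto, Zara, Fatou, Joris, Greta, Maeve, Ines, Wilder, Keiko, Paloma, Dave, Nell, Tamsin (32). Gus has no reports. Under Anika: Heidi, Indira, Noor (3). So Lysander's organization is 3 direct reports plus everyone under them: 33 + 1 + 4 = 38.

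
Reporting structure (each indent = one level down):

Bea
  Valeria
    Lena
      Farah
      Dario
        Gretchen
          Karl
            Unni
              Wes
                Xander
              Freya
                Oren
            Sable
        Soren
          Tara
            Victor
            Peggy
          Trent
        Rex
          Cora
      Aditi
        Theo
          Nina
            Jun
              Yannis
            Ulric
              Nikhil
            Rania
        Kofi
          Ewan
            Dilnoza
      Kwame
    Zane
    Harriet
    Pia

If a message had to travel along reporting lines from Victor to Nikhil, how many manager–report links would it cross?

Victor is 4 levels below Lena, and Nikhil is 5 levels below Lena (their lowest common manager). The shortest path runs up from Victor to Lena and back down to Nikhil: 4 + 5 = 9 links.

9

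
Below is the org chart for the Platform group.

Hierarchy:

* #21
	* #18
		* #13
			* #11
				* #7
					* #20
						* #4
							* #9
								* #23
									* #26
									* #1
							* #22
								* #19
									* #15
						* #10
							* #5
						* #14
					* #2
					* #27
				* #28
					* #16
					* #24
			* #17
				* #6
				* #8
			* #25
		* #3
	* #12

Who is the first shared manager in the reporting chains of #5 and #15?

#5's chain of managers is #10, #20, #7, #11, #13, #18, #21. #15's chain of managers is #19, #22, #4, #20, #7, #11, #13, #18, #21. The first manager that appears in both chains is #20.

#20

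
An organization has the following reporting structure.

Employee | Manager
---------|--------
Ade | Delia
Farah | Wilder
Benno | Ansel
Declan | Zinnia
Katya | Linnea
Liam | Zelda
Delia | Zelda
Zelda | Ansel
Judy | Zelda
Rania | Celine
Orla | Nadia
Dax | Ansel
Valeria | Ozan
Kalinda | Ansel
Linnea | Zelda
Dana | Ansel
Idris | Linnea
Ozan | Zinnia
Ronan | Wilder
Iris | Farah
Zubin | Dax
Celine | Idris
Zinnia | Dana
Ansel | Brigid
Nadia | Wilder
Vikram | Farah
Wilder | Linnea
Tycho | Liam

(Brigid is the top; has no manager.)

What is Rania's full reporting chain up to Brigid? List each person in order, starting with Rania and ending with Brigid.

Rania -> Celine -> Idris -> Linnea -> Zelda -> Ansel -> Brigid

Rania reports to Celine. Celine reports to Idris. Idris reports to Linnea. Linnea reports to Zelda. Zelda reports to Ansel. Ansel reports to Brigid. Brigid is at the top.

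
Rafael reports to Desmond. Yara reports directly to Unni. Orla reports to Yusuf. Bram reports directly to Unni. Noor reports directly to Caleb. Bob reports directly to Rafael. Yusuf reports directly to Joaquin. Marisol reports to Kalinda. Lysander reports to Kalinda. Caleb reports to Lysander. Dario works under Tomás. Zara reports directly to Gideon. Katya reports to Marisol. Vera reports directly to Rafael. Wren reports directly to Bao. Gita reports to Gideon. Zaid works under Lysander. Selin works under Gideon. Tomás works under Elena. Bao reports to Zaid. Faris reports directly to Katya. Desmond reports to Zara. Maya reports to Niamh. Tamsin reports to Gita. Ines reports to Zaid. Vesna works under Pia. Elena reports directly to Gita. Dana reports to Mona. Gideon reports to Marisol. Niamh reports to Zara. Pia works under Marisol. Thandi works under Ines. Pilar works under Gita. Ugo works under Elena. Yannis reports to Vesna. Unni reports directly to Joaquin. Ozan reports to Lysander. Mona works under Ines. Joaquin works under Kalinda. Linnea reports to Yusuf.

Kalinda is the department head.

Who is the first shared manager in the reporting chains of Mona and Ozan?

Mona's chain of managers is Ines, Zaid, Lysander, Kalinda. Ozan's chain of managers is Lysander, Kalinda. The first manager that appears in both chains is Lysander.

Lysander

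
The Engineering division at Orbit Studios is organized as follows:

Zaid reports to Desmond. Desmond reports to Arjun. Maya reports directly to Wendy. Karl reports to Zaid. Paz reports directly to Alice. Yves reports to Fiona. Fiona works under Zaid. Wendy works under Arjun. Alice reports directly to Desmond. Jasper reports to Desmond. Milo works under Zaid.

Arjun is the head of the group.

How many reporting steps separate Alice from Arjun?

2

Chain from Alice up to Arjun: Alice → Desmond → Arjun. That is 2 steps up, so Alice is 2 levels below Arjun.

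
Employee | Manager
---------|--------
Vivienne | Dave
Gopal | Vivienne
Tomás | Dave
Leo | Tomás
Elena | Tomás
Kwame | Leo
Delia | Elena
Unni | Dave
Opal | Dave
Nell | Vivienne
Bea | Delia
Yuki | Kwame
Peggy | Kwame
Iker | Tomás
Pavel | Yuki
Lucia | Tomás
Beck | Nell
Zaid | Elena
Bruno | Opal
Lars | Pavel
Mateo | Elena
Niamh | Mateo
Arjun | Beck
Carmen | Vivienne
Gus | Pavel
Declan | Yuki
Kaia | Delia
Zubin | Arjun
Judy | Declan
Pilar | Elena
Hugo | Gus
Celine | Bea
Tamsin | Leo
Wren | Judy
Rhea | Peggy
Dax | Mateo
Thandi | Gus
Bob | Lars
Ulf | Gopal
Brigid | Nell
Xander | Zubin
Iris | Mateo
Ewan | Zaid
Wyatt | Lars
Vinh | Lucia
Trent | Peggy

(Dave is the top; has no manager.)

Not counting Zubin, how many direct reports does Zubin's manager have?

Zubin reports to Arjun, and Arjun has no other direct reports. Zubin has 0 peers.

0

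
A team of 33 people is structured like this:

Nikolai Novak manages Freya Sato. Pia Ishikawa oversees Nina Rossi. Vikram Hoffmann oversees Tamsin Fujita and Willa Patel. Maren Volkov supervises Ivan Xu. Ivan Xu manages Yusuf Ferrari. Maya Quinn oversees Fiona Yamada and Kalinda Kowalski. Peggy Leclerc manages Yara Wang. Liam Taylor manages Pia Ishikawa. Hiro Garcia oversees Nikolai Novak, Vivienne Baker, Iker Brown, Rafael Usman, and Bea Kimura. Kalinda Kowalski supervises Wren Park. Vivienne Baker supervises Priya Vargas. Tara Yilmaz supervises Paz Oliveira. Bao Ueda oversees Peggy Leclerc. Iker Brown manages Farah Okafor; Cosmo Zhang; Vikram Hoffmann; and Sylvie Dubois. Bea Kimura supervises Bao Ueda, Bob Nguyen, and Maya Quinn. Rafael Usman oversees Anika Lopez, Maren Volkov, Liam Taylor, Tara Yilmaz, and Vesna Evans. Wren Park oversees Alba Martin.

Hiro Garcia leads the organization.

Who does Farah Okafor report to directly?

Farah Okafor reports directly to Iker Brown.

Iker Brown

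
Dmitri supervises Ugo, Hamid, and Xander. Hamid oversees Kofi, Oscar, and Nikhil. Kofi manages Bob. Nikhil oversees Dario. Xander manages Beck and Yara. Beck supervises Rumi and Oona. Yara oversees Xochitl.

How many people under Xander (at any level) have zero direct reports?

The people in Xander's organization with no one reporting to them are Xochitl, Oona, Rumi. That is 3.

3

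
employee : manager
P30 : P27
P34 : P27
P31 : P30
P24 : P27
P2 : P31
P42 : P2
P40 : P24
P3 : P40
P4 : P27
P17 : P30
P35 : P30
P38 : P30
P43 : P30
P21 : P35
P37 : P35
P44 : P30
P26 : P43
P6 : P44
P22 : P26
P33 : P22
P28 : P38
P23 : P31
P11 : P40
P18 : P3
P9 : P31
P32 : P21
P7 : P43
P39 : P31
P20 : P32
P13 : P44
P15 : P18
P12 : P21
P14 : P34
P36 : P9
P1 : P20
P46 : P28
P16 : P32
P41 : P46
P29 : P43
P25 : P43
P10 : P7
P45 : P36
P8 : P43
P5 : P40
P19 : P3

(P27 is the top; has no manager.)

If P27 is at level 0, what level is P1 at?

Chain from P1 up to P27: P1 → P20 → P32 → P21 → P35 → P30 → P27. That is 6 steps up, so P1 is 6 levels below P27.

6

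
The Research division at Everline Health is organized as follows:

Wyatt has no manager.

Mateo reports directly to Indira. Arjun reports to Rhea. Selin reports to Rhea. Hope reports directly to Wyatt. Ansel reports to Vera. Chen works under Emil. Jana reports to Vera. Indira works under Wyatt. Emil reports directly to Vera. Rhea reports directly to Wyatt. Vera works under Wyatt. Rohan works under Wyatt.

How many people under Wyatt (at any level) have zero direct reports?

8

The people in Wyatt's organization with no one reporting to them are Rohan, Hope, Jana, Ansel, Chen, Mateo, Arjun, Selin. That is 8.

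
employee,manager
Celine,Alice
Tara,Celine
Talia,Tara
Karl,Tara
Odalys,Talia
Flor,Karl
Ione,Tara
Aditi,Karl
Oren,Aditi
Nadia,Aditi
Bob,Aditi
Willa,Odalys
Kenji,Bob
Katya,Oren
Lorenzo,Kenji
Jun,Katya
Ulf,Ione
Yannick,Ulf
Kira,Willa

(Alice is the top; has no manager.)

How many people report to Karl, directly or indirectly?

9

Karl directly manages Flor, Aditi. Flor has no reports. Under Aditi: Bob, Kenji, Lorenzo, Nadia, Oren, Katya, Jun (7). So Karl's organization is 2 direct reports plus everyone under them: 1 + 8 = 9.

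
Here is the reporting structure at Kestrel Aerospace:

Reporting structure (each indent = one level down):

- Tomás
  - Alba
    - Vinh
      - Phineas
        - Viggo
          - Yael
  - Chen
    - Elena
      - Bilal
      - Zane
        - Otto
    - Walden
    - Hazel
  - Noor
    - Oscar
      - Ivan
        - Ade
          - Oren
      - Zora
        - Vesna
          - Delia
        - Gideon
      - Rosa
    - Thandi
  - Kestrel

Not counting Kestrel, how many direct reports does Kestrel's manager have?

Kestrel reports to Tomás. Tomás's other direct reports are Alba, Chen, Noor — 3 peers.

3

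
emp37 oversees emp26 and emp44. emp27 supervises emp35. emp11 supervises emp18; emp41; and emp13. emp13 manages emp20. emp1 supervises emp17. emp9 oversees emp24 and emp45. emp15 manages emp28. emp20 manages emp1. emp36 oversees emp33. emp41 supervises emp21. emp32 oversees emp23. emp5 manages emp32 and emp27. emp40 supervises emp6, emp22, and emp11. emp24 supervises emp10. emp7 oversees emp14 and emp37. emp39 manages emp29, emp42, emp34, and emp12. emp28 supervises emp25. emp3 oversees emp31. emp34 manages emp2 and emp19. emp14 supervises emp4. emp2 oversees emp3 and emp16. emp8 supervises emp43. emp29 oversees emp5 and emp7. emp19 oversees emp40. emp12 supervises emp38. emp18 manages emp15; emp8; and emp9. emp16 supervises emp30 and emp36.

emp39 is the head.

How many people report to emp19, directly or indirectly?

emp19 directly manages emp40. Under emp40: emp6, emp22, emp11, emp41, emp21, emp13, emp20, emp1, emp17, emp18, emp8, emp43, emp15, emp28, emp25, emp9, emp45, emp24, emp10 (19). That's 20 in total.

20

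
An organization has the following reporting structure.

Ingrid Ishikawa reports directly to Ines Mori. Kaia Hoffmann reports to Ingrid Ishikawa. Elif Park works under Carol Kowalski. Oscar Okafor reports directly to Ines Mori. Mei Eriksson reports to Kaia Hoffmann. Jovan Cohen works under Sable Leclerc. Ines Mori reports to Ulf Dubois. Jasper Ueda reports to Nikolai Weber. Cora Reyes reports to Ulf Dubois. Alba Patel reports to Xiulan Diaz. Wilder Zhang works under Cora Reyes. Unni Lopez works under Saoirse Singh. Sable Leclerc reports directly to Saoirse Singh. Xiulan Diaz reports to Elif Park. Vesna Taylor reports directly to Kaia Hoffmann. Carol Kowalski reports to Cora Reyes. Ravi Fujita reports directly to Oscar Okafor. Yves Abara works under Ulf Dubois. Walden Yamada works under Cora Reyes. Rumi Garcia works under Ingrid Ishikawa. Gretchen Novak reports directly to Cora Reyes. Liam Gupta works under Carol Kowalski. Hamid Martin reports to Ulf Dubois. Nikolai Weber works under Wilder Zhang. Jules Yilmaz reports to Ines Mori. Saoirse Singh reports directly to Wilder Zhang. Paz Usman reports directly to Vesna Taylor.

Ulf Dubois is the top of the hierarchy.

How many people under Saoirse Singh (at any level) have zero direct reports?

The people in Saoirse Singh's organization with no one reporting to them are Unni Lopez, Jovan Cohen. That is 2.

2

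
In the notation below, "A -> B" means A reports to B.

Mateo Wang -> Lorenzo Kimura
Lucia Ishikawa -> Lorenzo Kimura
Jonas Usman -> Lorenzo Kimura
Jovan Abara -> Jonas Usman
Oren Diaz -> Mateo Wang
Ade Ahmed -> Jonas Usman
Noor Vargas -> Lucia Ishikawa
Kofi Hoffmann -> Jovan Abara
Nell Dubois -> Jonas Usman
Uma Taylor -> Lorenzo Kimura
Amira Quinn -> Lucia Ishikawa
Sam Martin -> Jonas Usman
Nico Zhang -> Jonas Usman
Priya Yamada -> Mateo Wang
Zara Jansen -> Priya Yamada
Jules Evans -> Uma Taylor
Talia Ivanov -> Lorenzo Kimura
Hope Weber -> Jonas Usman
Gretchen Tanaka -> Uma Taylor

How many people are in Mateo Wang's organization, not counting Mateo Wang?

Mateo Wang directly manages Oren Diaz, Priya Yamada. Oren Diaz has no reports. Under Priya Yamada: Zara Jansen (1). So Mateo Wang's organization is 2 direct reports plus everyone under them: 1 + 2 = 3.

3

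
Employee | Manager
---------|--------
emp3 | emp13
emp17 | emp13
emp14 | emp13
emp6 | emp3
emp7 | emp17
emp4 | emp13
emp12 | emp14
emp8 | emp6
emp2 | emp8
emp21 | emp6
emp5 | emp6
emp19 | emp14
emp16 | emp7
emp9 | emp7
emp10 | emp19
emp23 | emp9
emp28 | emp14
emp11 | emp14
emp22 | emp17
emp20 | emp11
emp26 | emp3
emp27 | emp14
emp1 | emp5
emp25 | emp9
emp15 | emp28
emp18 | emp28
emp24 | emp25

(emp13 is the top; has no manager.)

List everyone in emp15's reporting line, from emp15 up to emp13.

emp15 -> emp28 -> emp14 -> emp13

emp15 reports to emp28. emp28 reports to emp14. emp14 reports to emp13. emp13 is at the top.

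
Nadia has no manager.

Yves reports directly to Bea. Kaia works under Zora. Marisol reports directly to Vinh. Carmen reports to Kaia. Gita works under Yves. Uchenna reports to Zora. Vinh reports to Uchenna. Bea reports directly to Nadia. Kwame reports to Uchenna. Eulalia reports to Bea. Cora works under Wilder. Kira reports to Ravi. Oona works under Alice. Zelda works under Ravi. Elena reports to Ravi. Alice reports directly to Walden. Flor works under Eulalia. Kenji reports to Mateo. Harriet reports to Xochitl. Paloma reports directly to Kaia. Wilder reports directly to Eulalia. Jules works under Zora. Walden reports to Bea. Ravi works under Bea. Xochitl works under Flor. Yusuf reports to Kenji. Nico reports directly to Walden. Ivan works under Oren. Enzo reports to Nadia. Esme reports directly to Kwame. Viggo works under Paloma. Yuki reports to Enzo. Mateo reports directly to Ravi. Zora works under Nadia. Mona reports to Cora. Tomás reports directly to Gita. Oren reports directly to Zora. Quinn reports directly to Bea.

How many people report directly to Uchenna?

Uchenna directly manages Kwame, Vinh. That is 2 direct reports.

2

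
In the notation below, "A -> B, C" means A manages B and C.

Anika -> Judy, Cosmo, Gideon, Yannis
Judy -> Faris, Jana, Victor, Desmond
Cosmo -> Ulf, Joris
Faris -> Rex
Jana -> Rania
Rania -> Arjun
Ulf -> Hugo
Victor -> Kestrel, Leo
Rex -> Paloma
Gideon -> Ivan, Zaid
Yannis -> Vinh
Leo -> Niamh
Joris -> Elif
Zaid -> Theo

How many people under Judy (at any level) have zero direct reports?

5

The people in Judy's organization with no one reporting to them are Desmond, Niamh, Kestrel, Arjun, Paloma. That is 5.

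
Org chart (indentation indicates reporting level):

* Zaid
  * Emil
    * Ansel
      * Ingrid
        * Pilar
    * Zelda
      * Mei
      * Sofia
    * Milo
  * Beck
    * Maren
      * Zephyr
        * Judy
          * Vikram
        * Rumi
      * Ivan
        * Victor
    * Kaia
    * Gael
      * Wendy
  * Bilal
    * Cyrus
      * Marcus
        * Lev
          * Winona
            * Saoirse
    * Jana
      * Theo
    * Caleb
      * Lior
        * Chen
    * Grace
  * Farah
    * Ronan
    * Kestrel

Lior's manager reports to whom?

Bilal

Lior reports to Caleb, and Caleb reports to Bilal. So Lior's skip-level manager is Bilal.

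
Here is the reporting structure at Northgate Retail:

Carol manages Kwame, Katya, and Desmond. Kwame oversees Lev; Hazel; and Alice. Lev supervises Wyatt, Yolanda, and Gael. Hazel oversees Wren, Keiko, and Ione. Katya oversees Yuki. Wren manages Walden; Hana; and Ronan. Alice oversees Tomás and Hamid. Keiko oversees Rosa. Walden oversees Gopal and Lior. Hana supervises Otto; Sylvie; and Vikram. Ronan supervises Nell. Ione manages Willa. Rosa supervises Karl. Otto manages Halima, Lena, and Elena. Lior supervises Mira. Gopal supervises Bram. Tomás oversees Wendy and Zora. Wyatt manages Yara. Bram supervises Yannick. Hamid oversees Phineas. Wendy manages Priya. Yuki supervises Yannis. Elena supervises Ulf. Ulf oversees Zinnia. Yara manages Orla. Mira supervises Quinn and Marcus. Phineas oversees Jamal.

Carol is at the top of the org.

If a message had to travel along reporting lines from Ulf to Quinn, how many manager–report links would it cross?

Ulf is 4 levels below Wren, and Quinn is 4 levels below Wren (their lowest common manager). The shortest path runs up from Ulf to Wren and back down to Quinn: 4 + 4 = 8 links.

8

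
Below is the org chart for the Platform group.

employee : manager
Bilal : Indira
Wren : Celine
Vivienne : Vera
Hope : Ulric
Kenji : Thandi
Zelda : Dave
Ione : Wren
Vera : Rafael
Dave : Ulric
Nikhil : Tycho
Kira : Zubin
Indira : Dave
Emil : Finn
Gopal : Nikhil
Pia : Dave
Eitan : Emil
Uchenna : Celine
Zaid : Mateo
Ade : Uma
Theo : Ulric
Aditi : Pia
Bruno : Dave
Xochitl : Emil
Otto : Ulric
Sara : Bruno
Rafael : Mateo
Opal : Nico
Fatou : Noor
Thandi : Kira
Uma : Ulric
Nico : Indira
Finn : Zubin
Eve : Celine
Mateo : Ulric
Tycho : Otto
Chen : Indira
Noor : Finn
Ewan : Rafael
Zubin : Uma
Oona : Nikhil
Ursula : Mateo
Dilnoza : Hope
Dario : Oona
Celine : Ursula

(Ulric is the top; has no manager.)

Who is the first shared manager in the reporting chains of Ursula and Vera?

Ursula's chain of managers is Mateo, Ulric. Vera's chain of managers is Rafael, Mateo, Ulric. The first manager that appears in both chains is Mateo.

Mateo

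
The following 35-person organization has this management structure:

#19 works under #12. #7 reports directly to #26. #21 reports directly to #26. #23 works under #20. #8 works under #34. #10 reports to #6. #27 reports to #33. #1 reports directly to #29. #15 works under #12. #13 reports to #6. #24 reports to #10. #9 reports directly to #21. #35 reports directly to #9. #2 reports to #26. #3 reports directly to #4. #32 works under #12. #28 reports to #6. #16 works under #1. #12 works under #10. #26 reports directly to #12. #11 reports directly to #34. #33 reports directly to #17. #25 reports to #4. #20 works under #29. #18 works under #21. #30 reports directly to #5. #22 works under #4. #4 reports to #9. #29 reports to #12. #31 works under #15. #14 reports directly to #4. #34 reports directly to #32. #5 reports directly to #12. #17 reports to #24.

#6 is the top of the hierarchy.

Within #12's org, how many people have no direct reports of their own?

The people in #12's organization with no one reporting to them are #30, #19, #8, #11, #31, #23, #16, #2, #7, #18, #35, #22, #25, #3, #14. That is 15.

15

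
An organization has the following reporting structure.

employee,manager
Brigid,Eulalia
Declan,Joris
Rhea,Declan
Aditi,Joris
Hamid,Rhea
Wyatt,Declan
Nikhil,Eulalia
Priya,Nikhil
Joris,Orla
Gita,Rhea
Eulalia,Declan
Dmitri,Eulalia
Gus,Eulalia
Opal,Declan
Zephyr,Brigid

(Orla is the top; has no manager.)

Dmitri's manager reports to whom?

Declan

Dmitri reports to Eulalia, and Eulalia reports to Declan. So Dmitri's skip-level manager is Declan.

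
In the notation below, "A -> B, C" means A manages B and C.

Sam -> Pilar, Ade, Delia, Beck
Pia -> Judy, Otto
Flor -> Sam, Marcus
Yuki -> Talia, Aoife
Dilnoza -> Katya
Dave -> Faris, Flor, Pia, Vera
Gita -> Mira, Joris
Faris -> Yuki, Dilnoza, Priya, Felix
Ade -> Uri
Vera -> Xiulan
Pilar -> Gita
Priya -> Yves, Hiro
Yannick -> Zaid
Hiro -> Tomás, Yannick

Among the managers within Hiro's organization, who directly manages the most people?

Direct-report counts within Hiro's organization: Hiro has 2; Yannick has 1. The largest is 2, held by Hiro.

Hiro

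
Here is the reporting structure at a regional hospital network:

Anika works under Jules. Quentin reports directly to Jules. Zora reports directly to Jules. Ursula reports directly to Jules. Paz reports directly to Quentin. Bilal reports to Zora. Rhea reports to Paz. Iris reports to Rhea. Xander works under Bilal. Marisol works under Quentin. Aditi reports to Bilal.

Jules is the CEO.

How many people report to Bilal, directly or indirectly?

2

Bilal directly manages Xander, Aditi. Xander has no reports. Aditi has no reports. So Bilal's organization is 2 direct reports plus everyone under them: 1 + 1 = 2.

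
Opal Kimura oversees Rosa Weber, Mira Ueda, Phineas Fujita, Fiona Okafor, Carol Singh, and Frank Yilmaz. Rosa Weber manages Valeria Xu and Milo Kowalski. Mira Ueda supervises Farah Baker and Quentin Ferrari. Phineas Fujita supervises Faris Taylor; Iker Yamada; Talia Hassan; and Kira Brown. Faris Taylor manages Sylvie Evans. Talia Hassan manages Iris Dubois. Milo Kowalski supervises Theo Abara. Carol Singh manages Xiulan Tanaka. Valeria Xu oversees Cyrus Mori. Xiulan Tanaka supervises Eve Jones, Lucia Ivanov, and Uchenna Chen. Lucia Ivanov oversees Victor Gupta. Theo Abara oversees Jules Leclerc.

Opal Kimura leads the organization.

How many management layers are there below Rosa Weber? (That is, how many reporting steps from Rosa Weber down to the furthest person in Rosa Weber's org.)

The longest chain under Rosa Weber runs Rosa Weber → Milo Kowalski → Theo Abara → Jules Leclerc, which is 3 levels below Rosa Weber.

3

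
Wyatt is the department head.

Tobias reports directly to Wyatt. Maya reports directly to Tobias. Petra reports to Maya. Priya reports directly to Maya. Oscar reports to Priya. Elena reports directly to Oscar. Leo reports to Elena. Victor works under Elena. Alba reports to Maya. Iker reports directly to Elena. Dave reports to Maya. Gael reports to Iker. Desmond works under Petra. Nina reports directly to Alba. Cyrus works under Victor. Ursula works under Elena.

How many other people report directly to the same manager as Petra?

3

Petra reports to Maya. Maya's other direct reports are Priya, Alba, Dave — 3 peers.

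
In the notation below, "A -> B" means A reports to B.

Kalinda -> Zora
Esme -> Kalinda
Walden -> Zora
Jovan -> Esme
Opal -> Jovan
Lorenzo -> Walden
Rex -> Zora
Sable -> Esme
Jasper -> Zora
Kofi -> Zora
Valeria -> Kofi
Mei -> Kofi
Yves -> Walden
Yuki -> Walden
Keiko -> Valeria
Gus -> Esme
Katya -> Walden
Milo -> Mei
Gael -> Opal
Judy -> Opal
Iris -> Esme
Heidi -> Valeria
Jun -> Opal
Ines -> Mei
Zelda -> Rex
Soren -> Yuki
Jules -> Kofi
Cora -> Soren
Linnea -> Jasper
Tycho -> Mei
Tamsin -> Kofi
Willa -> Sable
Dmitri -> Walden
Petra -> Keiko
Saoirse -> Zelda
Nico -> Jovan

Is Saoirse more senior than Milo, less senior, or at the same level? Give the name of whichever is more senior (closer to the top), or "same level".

same level

Both Saoirse and Milo are 3 levels below Zora.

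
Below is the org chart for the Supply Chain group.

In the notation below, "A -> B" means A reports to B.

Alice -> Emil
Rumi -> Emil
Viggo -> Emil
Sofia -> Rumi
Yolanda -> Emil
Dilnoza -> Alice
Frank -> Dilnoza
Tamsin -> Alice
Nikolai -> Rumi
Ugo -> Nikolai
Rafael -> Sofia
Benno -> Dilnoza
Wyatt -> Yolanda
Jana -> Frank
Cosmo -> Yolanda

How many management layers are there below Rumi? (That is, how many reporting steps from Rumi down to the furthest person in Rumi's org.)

The longest chain under Rumi runs Rumi → Nikolai → Ugo, which is 2 levels below Rumi.

2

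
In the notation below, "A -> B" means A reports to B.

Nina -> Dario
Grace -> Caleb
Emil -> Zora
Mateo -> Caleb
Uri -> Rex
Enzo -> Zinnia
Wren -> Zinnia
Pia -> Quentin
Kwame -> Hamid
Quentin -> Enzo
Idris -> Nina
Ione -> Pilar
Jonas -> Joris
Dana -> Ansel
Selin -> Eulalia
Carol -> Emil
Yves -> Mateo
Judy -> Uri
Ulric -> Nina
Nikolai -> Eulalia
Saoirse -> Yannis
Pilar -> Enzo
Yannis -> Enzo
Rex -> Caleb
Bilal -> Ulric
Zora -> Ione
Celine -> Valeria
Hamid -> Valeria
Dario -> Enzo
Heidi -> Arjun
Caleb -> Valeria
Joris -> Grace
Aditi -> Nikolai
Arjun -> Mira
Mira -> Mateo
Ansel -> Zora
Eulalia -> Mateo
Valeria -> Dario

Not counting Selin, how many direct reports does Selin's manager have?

1

Selin reports to Eulalia. Eulalia's other direct reports are Nikolai — 1 peer.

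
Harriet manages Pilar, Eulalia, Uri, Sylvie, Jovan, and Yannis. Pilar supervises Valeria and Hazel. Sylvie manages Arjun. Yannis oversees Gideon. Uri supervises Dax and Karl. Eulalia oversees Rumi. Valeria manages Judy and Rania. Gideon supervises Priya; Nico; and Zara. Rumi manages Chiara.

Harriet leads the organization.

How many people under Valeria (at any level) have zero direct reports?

2

The people in Valeria's organization with no one reporting to them are Rania, Judy. That is 2.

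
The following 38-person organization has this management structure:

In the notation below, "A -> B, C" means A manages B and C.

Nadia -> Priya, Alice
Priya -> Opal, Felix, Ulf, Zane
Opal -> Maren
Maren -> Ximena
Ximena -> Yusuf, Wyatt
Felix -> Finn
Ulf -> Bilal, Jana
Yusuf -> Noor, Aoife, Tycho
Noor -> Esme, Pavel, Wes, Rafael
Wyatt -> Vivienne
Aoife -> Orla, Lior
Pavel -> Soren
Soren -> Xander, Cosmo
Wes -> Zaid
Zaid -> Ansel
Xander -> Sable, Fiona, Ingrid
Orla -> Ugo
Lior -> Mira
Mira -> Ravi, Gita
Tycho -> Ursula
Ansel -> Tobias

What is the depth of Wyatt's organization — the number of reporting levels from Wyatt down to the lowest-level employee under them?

1

The longest chain under Wyatt runs Wyatt → Vivienne, which is 1 level below Wyatt.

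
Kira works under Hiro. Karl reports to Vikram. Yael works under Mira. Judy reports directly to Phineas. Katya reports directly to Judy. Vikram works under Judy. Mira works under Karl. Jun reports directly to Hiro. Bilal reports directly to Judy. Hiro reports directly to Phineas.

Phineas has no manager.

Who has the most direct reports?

Direct-report counts: Phineas has 2; Hiro has 2; Judy has 3; Vikram has 1; Karl has 1; Mira has 1. The largest is 3, held by Judy.

Judy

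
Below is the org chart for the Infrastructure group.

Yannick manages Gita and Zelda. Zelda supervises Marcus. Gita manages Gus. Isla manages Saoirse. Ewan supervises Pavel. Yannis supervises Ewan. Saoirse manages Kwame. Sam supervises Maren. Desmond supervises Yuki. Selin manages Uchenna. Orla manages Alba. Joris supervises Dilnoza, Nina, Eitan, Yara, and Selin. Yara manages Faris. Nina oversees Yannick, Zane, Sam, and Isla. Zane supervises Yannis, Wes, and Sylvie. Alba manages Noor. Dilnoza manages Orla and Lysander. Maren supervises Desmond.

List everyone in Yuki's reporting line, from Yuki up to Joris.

Yuki reports to Desmond. Desmond reports to Maren. Maren reports to Sam. Sam reports to Nina. Nina reports to Joris. Joris is at the top.

Yuki -> Desmond -> Maren -> Sam -> Nina -> Joris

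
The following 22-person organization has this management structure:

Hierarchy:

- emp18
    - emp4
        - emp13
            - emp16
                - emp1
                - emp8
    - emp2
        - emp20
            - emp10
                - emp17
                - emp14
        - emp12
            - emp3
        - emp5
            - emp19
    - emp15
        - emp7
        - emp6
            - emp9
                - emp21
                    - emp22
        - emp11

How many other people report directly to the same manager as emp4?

2

emp4 reports to emp18. emp18's other direct reports are emp2, emp15 — 2 peers.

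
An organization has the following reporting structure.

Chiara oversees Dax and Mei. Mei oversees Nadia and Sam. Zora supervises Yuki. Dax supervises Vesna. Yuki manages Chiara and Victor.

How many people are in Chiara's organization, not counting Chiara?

5

Chiara directly manages Dax, Mei. Under Dax: Vesna (1). Under Mei: Nadia, Sam (2). So Chiara's organization is 2 direct reports plus everyone under them: 2 + 3 = 5.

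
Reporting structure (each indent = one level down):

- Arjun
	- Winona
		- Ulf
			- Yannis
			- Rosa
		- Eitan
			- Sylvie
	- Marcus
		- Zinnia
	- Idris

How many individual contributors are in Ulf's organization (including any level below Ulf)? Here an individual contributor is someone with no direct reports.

The people in Ulf's organization with no one reporting to them are Rosa, Yannis. That is 2.

2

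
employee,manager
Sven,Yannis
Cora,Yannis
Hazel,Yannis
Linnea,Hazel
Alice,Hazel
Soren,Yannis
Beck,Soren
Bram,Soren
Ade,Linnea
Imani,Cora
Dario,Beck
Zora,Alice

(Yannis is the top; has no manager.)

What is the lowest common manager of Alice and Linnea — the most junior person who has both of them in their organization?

Alice's chain of managers is Hazel, Yannis. Linnea's chain of managers is Hazel, Yannis. The first manager that appears in both chains is Hazel.

Hazel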